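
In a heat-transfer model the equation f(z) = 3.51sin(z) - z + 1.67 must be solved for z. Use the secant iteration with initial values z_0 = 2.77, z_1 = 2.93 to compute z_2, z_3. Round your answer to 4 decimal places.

f(2.77) = 0.174480, f(2.93) = -0.522839
z_2 = 2.930000 − (-0.522839)·(2.930000 − 2.770000) / (-0.522839 − 0.174480) = 2.930000 − (-0.083654)/(-0.697320) = 2.810035
f(2.810035) = 0.002529
z_3 = 2.810035 − 0.002529·(2.810035 − 2.930000) / (0.002529 − (-0.522839)) = 2.810035 − (-0.000303)/(0.525368) = 2.810612

2.8100, 2.8106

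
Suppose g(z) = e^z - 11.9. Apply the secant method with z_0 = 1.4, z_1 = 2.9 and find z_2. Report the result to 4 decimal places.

2.2334

g(1.4) = -7.844800, g(2.9) = 6.274145
z_2 = 2.900000 − 6.274145·(2.900000 − 1.400000) / (6.274145 − (-7.844800)) = 2.900000 − (9.411218)/(14.118945) = 2.233433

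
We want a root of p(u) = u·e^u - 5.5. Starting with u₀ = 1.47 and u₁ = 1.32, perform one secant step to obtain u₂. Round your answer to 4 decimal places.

1.3777

p(1.47) = 0.893376, p(1.32) = -0.558684
u₂ = 1.320000 − (-0.558684)·(1.320000 − 1.470000) / (-0.558684 − 0.893376) = 1.320000 − (0.083803)/(-1.452059) = 1.377713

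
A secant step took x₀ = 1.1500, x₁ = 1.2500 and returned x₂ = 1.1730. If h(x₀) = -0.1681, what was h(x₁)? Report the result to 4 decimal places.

0.5628

The secant line through (1.1500, -0.1681) and (1.2500, h(x₁)) crosses zero at x₂ = 1.1730.
So (1.1500, -0.1681), (1.2500, h(x₁)), (1.1730, 0) are collinear:
h(x₁) = -0.1681 · (1.2500 − 1.1730) / (1.1500 − 1.1730) = -0.1681 · (0.077000)/(-0.023000) = 0.562770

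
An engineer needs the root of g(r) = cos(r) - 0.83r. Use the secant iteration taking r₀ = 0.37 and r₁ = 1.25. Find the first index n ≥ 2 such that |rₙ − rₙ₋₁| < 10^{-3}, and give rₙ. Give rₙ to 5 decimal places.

g(0.37) = 0.6252273, g(1.25) = -0.7221776
r₂ = 1.2500000 − (-0.7221776)·(0.8800000)/(-1.3474050) = 0.7783405;  |Δ| = 0.4716595
g(0.7783405) = 0.0660570
r₃ = 0.7783405 − 0.0660570·(-0.4716595)/(0.7882346) = 0.8178673;  |Δ| = 0.0395268
g(0.8178673) = 0.0049490
r₄ = 0.8178673 − 0.0049490·(0.0395268)/(-0.0611080) = 0.8210686;  |Δ| = 0.0032012
g(0.8210686) = -0.0000474
r₅ = 0.8210686 − (-0.0000474)·(0.0032012)/(-0.0049964) = 0.8210382;  |Δ| = 0.0000303
|r₅ − r₄| = 0.0000303 < 10^{-3}

n = 5, rₙ = 0.82104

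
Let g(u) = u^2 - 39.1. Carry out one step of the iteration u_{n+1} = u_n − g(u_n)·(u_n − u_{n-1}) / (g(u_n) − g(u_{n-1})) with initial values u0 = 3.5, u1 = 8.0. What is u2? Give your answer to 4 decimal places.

g(3.5) = -26.850000, g(8.0) = 24.900000
u2 = 8.000000 − 24.900000·(8.000000 − 3.500000) / (24.900000 − (-26.850000)) = 8.000000 − (112.050000)/(51.750000) = 5.834783

5.8348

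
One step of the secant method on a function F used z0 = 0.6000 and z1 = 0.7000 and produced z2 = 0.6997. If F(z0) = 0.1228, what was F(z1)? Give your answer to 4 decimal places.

The secant line through (0.6000, 0.1228) and (0.7000, F(z1)) crosses zero at z2 = 0.6997.
So (0.6000, 0.1228), (0.7000, F(z1)), (0.6997, 0) are collinear:
F(z1) = 0.1228 · (0.7000 − 0.6997) / (0.6000 − 0.6997) = 0.1228 · (0.000300)/(-0.099700) = -0.000370

-0.0004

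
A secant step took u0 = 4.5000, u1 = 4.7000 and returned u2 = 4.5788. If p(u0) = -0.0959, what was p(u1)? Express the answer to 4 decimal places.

The secant line through (4.5000, -0.0959) and (4.7000, p(u1)) crosses zero at u2 = 4.5788.
So (4.5000, -0.0959), (4.7000, p(u1)), (4.5788, 0) are collinear:
p(u1) = -0.0959 · (4.7000 − 4.5788) / (4.5000 − 4.5788) = -0.0959 · (0.121200)/(-0.078800) = 0.147501

0.1475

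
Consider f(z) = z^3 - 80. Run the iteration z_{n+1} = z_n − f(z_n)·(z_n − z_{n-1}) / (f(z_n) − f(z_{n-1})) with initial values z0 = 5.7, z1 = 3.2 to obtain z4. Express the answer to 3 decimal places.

4.300

f(5.7) = 105.19300, f(3.2) = -47.23200
z2 = 3.20000 − (-47.23200)·(3.20000 − 5.70000) / (-47.23200 − 105.19300) = 3.20000 − (118.08000)/(-152.42500) = 3.97468
f(3.97468) = -17.20787
z3 = 3.97468 − (-17.20787)·(3.97468 − 3.20000) / (-17.20787 − (-47.23200)) = 3.97468 − (-13.33052)/(30.02413) = 4.41867
f(4.41867) = 6.27295
z4 = 4.41867 − 6.27295·(4.41867 − 3.97468) / (6.27295 − (-17.20787)) = 4.41867 − (2.78515)/(23.48082) = 4.30006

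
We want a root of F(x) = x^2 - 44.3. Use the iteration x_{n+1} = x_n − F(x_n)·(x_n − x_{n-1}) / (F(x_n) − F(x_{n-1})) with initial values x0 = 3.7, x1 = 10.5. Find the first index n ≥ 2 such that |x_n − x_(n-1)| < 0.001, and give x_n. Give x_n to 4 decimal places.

F(3.7) = -30.610000, F(10.5) = 65.950000
x2 = 10.500000 − 65.950000·(6.800000)/(96.560000) = 5.855634;  |Δ| = 4.644366
F(5.855634) = -10.011553
x3 = 5.855634 − (-10.011553)·(-4.644366)/(-75.961553) = 6.467750;  |Δ| = 0.612116
F(6.467750) = -2.468206
x4 = 6.467750 − (-2.468206)·(0.612116)/(7.543346) = 6.668037;  |Δ| = 0.200286
F(6.668037) = 0.162713
x5 = 6.668037 − 0.162713·(0.200286)/(2.630920) = 6.655650;  |Δ| = 0.012387
F(6.655650) = -0.002328
x6 = 6.655650 − (-0.002328)·(-0.012387)/(-0.165041) = 6.655824;  |Δ| = 0.000175
|x6 − x5| = 0.000175 < 0.001

n = 6, x_n = 6.6558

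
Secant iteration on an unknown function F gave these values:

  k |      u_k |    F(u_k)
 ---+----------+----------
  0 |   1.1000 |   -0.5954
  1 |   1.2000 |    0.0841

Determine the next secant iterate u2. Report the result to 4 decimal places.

1.1876

u2 = 1.2000 − 0.0841·(1.2000 − 1.1000) / (0.0841 − (-0.5954))
   = 1.2000 − (0.008410)/(0.679500) = 1.187623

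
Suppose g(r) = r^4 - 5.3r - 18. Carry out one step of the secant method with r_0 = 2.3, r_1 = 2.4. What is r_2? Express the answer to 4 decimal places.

g(2.3) = -2.205900, g(2.4) = 2.457600
r_2 = 2.400000 − 2.457600·(2.400000 − 2.300000) / (2.457600 − (-2.205900)) = 2.400000 − (0.245760)/(4.663500) = 2.347301

2.3473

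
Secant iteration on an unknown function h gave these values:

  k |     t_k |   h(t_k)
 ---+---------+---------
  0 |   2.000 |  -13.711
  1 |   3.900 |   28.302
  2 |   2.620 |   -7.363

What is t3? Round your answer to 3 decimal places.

2.884

t3 = 2.620 − (-7.363)·(2.620 − 3.900) / (-7.363 − 28.302)
   = 2.620 − (9.42464)/(-35.66500) = 2.88425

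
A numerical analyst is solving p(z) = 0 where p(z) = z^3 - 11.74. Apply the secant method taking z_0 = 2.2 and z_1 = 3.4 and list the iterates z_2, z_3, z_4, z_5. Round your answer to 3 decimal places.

2.246, 2.263, 2.273, 2.273

p(2.2) = -1.09200, p(3.4) = 27.56400
z_2 = 3.40000 − 27.56400·(3.40000 − 2.20000) / (27.56400 − (-1.09200)) = 3.40000 − (33.07680)/(28.65600) = 2.24573
p(2.24573) = -0.41412
z_3 = 2.24573 − (-0.41412)·(2.24573 − 3.40000) / (-0.41412 − 27.56400) = 2.24573 − (0.47801)/(-27.97812) = 2.26281
p(2.26281) = -0.15366
z_4 = 2.26281 − (-0.15366)·(2.26281 − 2.24573) / (-0.15366 − (-0.41412)) = 2.26281 − (-0.00263)/(0.26047) = 2.27289
p(2.27289) = 0.00186
z_5 = 2.27289 − 0.00186·(2.27289 − 2.26281) / (0.00186 − (-0.15366)) = 2.27289 − (0.00002)/(0.15551) = 2.27277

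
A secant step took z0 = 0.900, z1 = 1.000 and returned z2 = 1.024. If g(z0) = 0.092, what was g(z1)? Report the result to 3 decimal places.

The secant line through (0.900, 0.092) and (1.000, g(z1)) crosses zero at z2 = 1.024.
So (0.900, 0.092), (1.000, g(z1)), (1.024, 0) are collinear:
g(z1) = 0.092 · (1.000 − 1.024) / (0.900 − 1.024) = 0.092 · (-0.02400)/(-0.12400) = 0.01781

0.018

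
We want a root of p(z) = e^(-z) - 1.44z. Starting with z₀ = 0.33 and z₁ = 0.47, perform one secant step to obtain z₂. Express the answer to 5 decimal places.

p(0.33) = 0.2437237, p(0.47) = -0.0517977
z₂ = 0.4700000 − (-0.0517977)·(0.4700000 − 0.3300000) / (-0.0517977 − 0.2437237) = 0.4700000 − (-0.0072517)/(-0.2955215) = 0.4454614

0.44546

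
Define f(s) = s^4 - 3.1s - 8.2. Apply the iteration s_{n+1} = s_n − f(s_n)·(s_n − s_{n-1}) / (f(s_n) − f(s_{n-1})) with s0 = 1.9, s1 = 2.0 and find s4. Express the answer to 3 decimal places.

1.942

f(1.9) = -1.05790, f(2.0) = 1.60000
s2 = 2.00000 − 1.60000·(2.00000 − 1.90000) / (1.60000 − (-1.05790)) = 2.00000 − (0.16000)/(2.65790) = 1.93980
f(1.93980) = -0.05448
s3 = 1.93980 − (-0.05448)·(1.93980 − 2.00000) / (-0.05448 − 1.60000) = 1.93980 − (0.00328)/(-1.65448) = 1.94178
f(1.94178) = -0.00266
s4 = 1.94178 − (-0.00266)·(1.94178 − 1.93980) / (-0.00266 − (-0.05448)) = 1.94178 − (-0.00001)/(0.05182) = 1.94189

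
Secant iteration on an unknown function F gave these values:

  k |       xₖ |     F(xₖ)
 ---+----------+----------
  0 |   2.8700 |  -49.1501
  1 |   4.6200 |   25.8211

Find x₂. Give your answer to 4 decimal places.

x₂ = 4.6200 − 25.8211·(4.6200 − 2.8700) / (25.8211 − (-49.1501))
   = 4.6200 − (45.186925)/(74.971200) = 4.017276

4.0173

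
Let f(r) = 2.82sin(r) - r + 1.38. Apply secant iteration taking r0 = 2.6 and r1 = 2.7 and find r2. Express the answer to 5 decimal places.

f(2.6) = 0.2337139, f(2.7) = -0.1147887
r2 = 2.7000000 − (-0.1147887)·(2.7000000 − 2.6000000) / (-0.1147887 − 0.2337139) = 2.7000000 − (-0.0114789)/(-0.3485026) = 2.6670623

2.66706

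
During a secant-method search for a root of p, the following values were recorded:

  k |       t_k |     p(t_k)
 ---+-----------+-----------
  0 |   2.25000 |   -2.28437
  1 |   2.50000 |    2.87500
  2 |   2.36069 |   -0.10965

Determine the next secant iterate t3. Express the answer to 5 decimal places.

t3 = 2.36069 − (-0.10965)·(2.36069 − 2.50000) / (-0.10965 − 2.87500)
   = 2.36069 − (0.0152753)/(-2.9846500) = 2.3658080

2.36581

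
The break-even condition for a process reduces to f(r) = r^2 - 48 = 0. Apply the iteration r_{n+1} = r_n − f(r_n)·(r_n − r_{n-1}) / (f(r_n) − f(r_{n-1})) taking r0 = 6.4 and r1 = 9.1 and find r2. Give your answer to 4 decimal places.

f(6.4) = -7.040000, f(9.1) = 34.810000
r2 = 9.100000 − 34.810000·(9.100000 − 6.400000) / (34.810000 − (-7.040000)) = 9.100000 − (93.987000)/(41.850000) = 6.854194

6.8542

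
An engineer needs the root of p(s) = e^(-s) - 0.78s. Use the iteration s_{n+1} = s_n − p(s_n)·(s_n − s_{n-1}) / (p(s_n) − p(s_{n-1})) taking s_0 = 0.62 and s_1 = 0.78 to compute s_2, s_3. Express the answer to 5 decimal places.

p(0.62) = 0.0543444, p(0.78) = -0.1499940
s_2 = 0.7800000 − (-0.1499940)·(0.7800000 − 0.6200000) / (-0.1499940 − 0.0543444) = 0.7800000 − (-0.0239990)/(-0.2043384) = 0.6625525
p(0.6625525) = -0.0012572
s_3 = 0.6625525 − (-0.0012572)·(0.6625525 − 0.7800000) / (-0.0012572 − (-0.1499940)) = 0.6625525 − (0.0001477)/(0.1487368) = 0.6615598

0.66255, 0.66156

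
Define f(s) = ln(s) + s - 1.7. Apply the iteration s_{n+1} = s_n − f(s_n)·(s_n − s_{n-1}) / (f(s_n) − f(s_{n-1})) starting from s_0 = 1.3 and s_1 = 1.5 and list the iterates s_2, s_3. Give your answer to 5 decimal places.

1.38023, 1.37877

f(1.3) = -0.1376357, f(1.5) = 0.2054651
s_2 = 1.5000000 − 0.2054651·(1.5000000 − 1.3000000) / (0.2054651 − (-0.1376357)) = 1.5000000 − (0.0410930)/(0.3431008) = 1.3802305
f(1.3802305) = 0.0024810
s_3 = 1.3802305 − 0.0024810·(1.3802305 − 1.5000000) / (0.0024810 − 0.2054651) = 1.3802305 − (-0.0002971)/(-0.2029841) = 1.3787666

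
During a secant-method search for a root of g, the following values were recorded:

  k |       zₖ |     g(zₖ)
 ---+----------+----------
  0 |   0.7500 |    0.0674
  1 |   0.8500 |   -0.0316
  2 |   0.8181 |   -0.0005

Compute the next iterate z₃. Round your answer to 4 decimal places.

z₃ = 0.8181 − (-0.0005)·(0.8181 − 0.8500) / (-0.0005 − (-0.0316))
   = 0.8181 − (0.000016)/(0.031100) = 0.817587

0.8176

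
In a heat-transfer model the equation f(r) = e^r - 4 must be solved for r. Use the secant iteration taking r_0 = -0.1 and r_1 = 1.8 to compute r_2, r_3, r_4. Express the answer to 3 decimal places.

f(-0.1) = -3.09516, f(1.8) = 2.04965
r_2 = 1.80000 − 2.04965·(1.80000 − (-0.10000)) / (2.04965 − (-3.09516)) = 1.80000 − (3.89433)/(5.14481) = 1.04306
f(1.04306) = -1.16212
r_3 = 1.04306 − (-1.16212)·(1.04306 − 1.80000) / (-1.16212 − 2.04965) = 1.04306 − (0.87966)/(-3.21177) = 1.31694
f(1.31694) = -0.26800
r_4 = 1.31694 − (-0.26800)·(1.31694 − 1.04306) / (-0.26800 − (-1.16212)) = 1.31694 − (-0.07340)/(0.89412) = 1.39904

1.043, 1.317, 1.399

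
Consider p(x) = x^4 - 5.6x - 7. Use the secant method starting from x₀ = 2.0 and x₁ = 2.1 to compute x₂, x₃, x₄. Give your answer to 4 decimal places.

2.0762, 2.0777, 2.0777

p(2.0) = -2.200000, p(2.1) = 0.688100
x₂ = 2.100000 − 0.688100·(2.100000 − 2.000000) / (0.688100 − (-2.200000)) = 2.100000 − (0.068810)/(2.888100) = 2.076175
p(2.076175) = -0.046158
x₃ = 2.076175 − (-0.046158)·(2.076175 − 2.100000) / (-0.046158 − 0.688100) = 2.076175 − (0.001100)/(-0.734258) = 2.077672
p(2.077672) = -0.000872
x₄ = 2.077672 − (-0.000872)·(2.077672 − 2.076175) / (-0.000872 − (-0.046158)) = 2.077672 − (-0.000001)/(0.045286) = 2.077701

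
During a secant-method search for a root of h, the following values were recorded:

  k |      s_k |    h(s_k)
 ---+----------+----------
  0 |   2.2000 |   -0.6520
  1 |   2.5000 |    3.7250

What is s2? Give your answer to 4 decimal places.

2.2447

s2 = 2.5000 − 3.7250·(2.5000 − 2.2000) / (3.7250 − (-0.6520))
   = 2.5000 − (1.117500)/(4.377000) = 2.244688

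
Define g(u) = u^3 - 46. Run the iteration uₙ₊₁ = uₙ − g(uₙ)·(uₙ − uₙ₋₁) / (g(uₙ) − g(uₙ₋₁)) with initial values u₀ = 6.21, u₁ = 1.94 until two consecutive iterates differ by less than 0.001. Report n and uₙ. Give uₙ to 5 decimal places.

n = 8, uₙ = 3.58305

g(6.21) = 193.4830610, g(1.94) = -38.6986160
u₂ = 1.9400000 − (-38.6986160)·(-4.2700000)/(-232.1816770) = 2.6516974;  |Δ| = 0.7116974
g(2.6516974) = -27.3545926
u₃ = 2.6516974 − (-27.3545926)·(0.7116974)/(11.3440234) = 4.3678603;  |Δ| = 1.7161629
g(4.3678603) = 37.3309254
u₄ = 4.3678603 − 37.3309254·(1.7161629)/(64.6855180) = 3.3774384;  |Δ| = 0.9904218
g(3.3774384) = -7.4732545
u₅ = 3.3774384 − (-7.4732545)·(-0.9904218)/(-44.8041799) = 3.5426390;  |Δ| = 0.1652005
g(3.5426390) = -1.5388506
u₆ = 3.5426390 − (-1.5388506)·(0.1652005)/(5.9344039) = 3.5854771;  |Δ| = 0.0428382
g(3.5854771) = 0.0936254
u₇ = 3.5854771 − 0.0936254·(0.0428382)/(1.6324761) = 3.5830203;  |Δ| = 0.0024568
g(3.5830203) = -0.0010627
u₈ = 3.5830203 − (-0.0010627)·(-0.0024568)/(-0.0946881) = 3.5830479;  |Δ| = 0.0000276
|u₈ − u₇| = 0.0000276 < 0.001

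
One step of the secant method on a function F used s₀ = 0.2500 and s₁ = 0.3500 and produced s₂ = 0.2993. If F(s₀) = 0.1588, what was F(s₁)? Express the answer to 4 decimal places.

The secant line through (0.2500, 0.1588) and (0.3500, F(s₁)) crosses zero at s₂ = 0.2993.
So (0.2500, 0.1588), (0.3500, F(s₁)), (0.2993, 0) are collinear:
F(s₁) = 0.1588 · (0.3500 − 0.2993) / (0.2500 − 0.2993) = 0.1588 · (0.050700)/(-0.049300) = -0.163310

-0.1633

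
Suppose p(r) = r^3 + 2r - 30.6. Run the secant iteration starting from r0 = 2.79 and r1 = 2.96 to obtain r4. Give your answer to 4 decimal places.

2.9150

p(2.79) = -3.302361, p(2.96) = 1.254336
r2 = 2.960000 − 1.254336·(2.960000 − 2.790000) / (1.254336 − (-3.302361)) = 2.960000 − (0.213237)/(4.556697) = 2.913204
p(2.913204) = -0.049948
r3 = 2.913204 − (-0.049948)·(2.913204 − 2.960000) / (-0.049948 − 1.254336) = 2.913204 − (0.002337)/(-1.304284) = 2.914996
p(2.914996) = -0.000709
r4 = 2.914996 − (-0.000709)·(2.914996 − 2.913204) / (-0.000709 − (-0.049948)) = 2.914996 − (-0.000001)/(0.049239) = 2.915021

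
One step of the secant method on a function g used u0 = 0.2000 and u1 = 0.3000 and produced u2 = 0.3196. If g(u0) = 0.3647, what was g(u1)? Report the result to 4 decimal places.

0.0598

The secant line through (0.2000, 0.3647) and (0.3000, g(u1)) crosses zero at u2 = 0.3196.
So (0.2000, 0.3647), (0.3000, g(u1)), (0.3196, 0) are collinear:
g(u1) = 0.3647 · (0.3000 − 0.3196) / (0.2000 − 0.3196) = 0.3647 · (-0.019600)/(-0.119600) = 0.059767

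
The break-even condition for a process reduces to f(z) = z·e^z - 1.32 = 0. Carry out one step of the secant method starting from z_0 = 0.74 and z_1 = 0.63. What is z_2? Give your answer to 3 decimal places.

0.671

f(0.74) = 0.23099, f(0.63) = -0.13711
z_2 = 0.63000 − (-0.13711)·(0.63000 − 0.74000) / (-0.13711 − 0.23099) = 0.63000 − (0.01508)/(-0.36810) = 0.67097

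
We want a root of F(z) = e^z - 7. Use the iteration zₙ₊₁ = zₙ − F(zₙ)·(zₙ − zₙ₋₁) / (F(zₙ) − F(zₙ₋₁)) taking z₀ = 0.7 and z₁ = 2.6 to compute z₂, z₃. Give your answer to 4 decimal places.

1.5274, 1.8173

F(0.7) = -4.986247, F(2.6) = 6.463738
z₂ = 2.600000 − 6.463738·(2.600000 − 0.700000) / (6.463738 − (-4.986247)) = 2.600000 − (12.281102)/(11.449985) = 1.527413
F(1.527413) = -2.393754
z₃ = 1.527413 − (-2.393754)·(1.527413 − 2.600000) / (-2.393754 − 6.463738) = 1.527413 − (2.567508)/(-8.857492) = 1.817282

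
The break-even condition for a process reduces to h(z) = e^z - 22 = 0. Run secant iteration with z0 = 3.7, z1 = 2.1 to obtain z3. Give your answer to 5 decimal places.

h(3.7) = 18.4473044, h(2.1) = -13.8338301
z2 = 2.1000000 − (-13.8338301)·(2.1000000 − 3.7000000) / (-13.8338301 − 18.4473044) = 2.1000000 − (22.1341281)/(-32.2811344) = 2.7856676
h(2.7856676) = -5.7893634
z3 = 2.7856676 − (-5.7893634)·(2.7856676 − 2.1000000) / (-5.7893634 − (-13.8338301)) = 2.7856676 − (-3.9695790)/(8.0444667) = 3.2791222

3.27912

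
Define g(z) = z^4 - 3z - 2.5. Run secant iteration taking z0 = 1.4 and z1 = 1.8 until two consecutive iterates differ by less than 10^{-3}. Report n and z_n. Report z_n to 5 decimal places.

g(1.4) = -2.8584000, g(1.8) = 2.5976000
z2 = 1.8000000 − 2.5976000·(0.4000000)/(5.4560000) = 1.6095601;  |Δ| = 0.1904399
g(1.6095601) = -0.6170379
z3 = 1.6095601 − (-0.6170379)·(-0.1904399)/(-3.2146379) = 1.6461144;  |Δ| = 0.0365542
g(1.6461144) = -0.0959098
z4 = 1.6461144 − (-0.0959098)·(0.0365542)/(0.5211281) = 1.6528419;  |Δ| = 0.0067275
g(1.6528419) = 0.0046772
z5 = 1.6528419 − 0.0046772·(0.0067275)/(0.1005870) = 1.6525291;  |Δ| = 0.0003128
|z5 − z4| = 0.0003128 < 10^{-3}

n = 5, z_n = 1.65253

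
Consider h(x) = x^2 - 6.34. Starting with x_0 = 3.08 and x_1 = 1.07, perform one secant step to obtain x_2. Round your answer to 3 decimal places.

2.322

h(3.08) = 3.14640, h(1.07) = -5.19510
x_2 = 1.07000 − (-5.19510)·(1.07000 − 3.08000) / (-5.19510 − 3.14640) = 1.07000 − (10.44215)/(-8.34150) = 2.32183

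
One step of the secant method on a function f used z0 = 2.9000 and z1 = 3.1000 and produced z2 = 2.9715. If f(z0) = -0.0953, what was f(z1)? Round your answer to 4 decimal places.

0.1713

The secant line through (2.9000, -0.0953) and (3.1000, f(z1)) crosses zero at z2 = 2.9715.
So (2.9000, -0.0953), (3.1000, f(z1)), (2.9715, 0) are collinear:
f(z1) = -0.0953 · (3.1000 − 2.9715) / (2.9000 − 2.9715) = -0.0953 · (0.128500)/(-0.071500) = 0.171273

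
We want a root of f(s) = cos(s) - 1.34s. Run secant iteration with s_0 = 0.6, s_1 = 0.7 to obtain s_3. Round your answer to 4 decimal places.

f(0.6) = 0.021336, f(0.7) = -0.173158
s_2 = 0.700000 − (-0.173158)·(0.700000 − 0.600000) / (-0.173158 − 0.021336) = 0.700000 − (-0.017316)/(-0.194493) = 0.610970
f(0.610970) = 0.000392
s_3 = 0.610970 − 0.000392·(0.610970 − 0.700000) / (0.000392 − (-0.173158)) = 0.610970 − (-0.000035)/(0.173550) = 0.611171

0.6112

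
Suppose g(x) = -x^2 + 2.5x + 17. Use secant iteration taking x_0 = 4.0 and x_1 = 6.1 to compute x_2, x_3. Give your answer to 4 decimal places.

g(4.0) = 11.000000, g(6.1) = -4.960000
x_2 = 6.100000 − (-4.960000)·(6.100000 − 4.000000) / (-4.960000 − 11.000000) = 6.100000 − (-10.416000)/(-15.960000) = 5.447368
g(5.447368) = 0.944598
x_3 = 5.447368 − 0.944598·(5.447368 − 6.100000) / (0.944598 − (-4.960000)) = 5.447368 − (-0.616475)/(5.904598) = 5.551774

5.4474, 5.5518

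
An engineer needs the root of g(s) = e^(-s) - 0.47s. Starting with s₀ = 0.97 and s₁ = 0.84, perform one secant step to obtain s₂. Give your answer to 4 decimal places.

g(0.97) = -0.076817, g(0.84) = 0.036911
s₂ = 0.840000 − 0.036911·(0.840000 − 0.970000) / (0.036911 − (-0.076817)) = 0.840000 − (-0.004798)/(0.113727) = 0.882192

0.8822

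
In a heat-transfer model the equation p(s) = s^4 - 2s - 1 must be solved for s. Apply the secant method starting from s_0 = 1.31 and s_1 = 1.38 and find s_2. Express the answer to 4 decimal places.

1.3972

p(1.31) = -0.675001, p(1.38) = -0.133261
s_2 = 1.380000 − (-0.133261)·(1.380000 − 1.310000) / (-0.133261 − (-0.675001)) = 1.380000 − (-0.009328)/(0.541740) = 1.397219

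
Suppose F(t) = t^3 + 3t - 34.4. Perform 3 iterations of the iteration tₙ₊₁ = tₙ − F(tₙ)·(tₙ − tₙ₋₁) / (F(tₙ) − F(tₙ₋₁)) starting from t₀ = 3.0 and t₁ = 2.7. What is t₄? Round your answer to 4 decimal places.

2.9458

F(3.0) = 1.600000, F(2.7) = -6.617000
t₂ = 2.700000 − (-6.617000)·(2.700000 − 3.000000) / (-6.617000 − 1.600000) = 2.700000 − (1.985100)/(-8.217000) = 2.941585
F(2.941585) = -0.121952
t₃ = 2.941585 − (-0.121952)·(2.941585 − 2.700000) / (-0.121952 − (-6.617000)) = 2.941585 − (-0.029462)/(6.495048) = 2.946121
F(2.946121) = 0.009587
t₄ = 2.946121 − 0.009587·(2.946121 − 2.941585) / (0.009587 − (-0.121952)) = 2.946121 − (0.000043)/(0.131540) = 2.945790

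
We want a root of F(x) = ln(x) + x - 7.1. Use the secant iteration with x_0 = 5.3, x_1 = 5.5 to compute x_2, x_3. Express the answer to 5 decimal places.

F(5.3) = -0.1322932, F(5.5) = 0.1047481
x_2 = 5.5000000 − 0.1047481·(5.5000000 − 5.3000000) / (0.1047481 − (-0.1322932)) = 5.5000000 − (0.0209496)/(0.2370413) = 5.4116204
F(5.4116204) = 0.0001689
x_3 = 5.4116204 − 0.0001689·(5.4116204 − 5.5000000) / (0.0001689 − 0.1047481) = 5.4116204 − (-0.0000149)/(-0.1045792) = 5.4114776

5.41162, 5.41148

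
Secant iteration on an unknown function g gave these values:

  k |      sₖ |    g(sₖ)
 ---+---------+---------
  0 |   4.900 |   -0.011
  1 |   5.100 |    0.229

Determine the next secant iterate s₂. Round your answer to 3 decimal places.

4.909

s₂ = 5.100 − 0.229·(5.100 − 4.900) / (0.229 − (-0.011))
   = 5.100 − (0.04580)/(0.24000) = 4.90917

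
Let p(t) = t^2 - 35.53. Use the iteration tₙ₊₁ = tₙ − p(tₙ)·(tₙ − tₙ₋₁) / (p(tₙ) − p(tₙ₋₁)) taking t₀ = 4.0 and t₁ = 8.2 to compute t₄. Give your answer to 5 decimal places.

p(4.0) = -19.5300000, p(8.2) = 31.7100000
t₂ = 8.2000000 − 31.7100000·(8.2000000 − 4.0000000) / (31.7100000 − (-19.5300000)) = 8.2000000 − (133.1820000)/(51.2400000) = 5.6008197
p(5.6008197) = -4.1608190
t₃ = 5.6008197 − (-4.1608190)·(5.6008197 − 8.2000000) / (-4.1608190 − 31.7100000) = 5.6008197 − (10.8147189)/(-35.8708190) = 5.9023104
p(5.9023104) = -0.6927321
t₄ = 5.9023104 − (-0.6927321)·(5.9023104 − 5.6008197) / (-0.6927321 − (-4.1608190)) = 5.9023104 − (-0.2088523)/(3.4680869) = 5.9625316

5.96253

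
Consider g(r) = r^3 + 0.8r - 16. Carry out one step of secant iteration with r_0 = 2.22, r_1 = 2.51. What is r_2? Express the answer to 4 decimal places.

g(2.22) = -3.282952, g(2.51) = 1.821251
r_2 = 2.510000 − 1.821251·(2.510000 − 2.220000) / (1.821251 − (-3.282952)) = 2.510000 − (0.528163)/(5.104203) = 2.406524

2.4065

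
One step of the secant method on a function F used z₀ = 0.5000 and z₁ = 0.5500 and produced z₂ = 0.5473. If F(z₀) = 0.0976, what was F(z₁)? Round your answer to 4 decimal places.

The secant line through (0.5000, 0.0976) and (0.5500, F(z₁)) crosses zero at z₂ = 0.5473.
So (0.5000, 0.0976), (0.5500, F(z₁)), (0.5473, 0) are collinear:
F(z₁) = 0.0976 · (0.5500 − 0.5473) / (0.5000 − 0.5473) = 0.0976 · (0.002700)/(-0.047300) = -0.005571

-0.0056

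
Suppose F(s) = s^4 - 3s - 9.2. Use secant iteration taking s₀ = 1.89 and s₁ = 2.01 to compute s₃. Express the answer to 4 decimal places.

F(1.89) = -2.110102, F(2.01) = 1.092408
s₂ = 2.010000 − 1.092408·(2.010000 − 1.890000) / (1.092408 − (-2.110102)) = 2.010000 − (0.131089)/(3.202510) = 1.969067
F(1.969067) = -0.074334
s₃ = 1.969067 − (-0.074334)·(1.969067 − 2.010000) / (-0.074334 − 1.092408) = 1.969067 − (0.003043)/(-1.166742) = 1.971675

1.9717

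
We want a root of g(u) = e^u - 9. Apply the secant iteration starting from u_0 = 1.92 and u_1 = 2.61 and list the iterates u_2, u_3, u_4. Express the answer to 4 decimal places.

2.1418, 2.1865, 2.1975

g(1.92) = -2.179042, g(2.61) = 4.599051
u_2 = 2.610000 − 4.599051·(2.610000 − 1.920000) / (4.599051 − (-2.179042)) = 2.610000 − (3.173345)/(6.778092) = 2.141823
g(2.141823) = -0.485051
u_3 = 2.141823 − (-0.485051)·(2.141823 − 2.610000) / (-0.485051 − 4.599051) = 2.141823 − (0.227090)/(-5.084102) = 2.186490
g(2.186490) = -0.096095
u_4 = 2.186490 − (-0.096095)·(2.186490 − 2.141823) / (-0.096095 − (-0.485051)) = 2.186490 − (-0.004292)/(0.388956) = 2.197525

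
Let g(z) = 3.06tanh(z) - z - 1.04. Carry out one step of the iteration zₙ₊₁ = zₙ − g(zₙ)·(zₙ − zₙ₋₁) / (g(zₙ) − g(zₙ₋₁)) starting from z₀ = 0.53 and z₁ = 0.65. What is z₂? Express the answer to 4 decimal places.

g(0.53) = -0.084734, g(0.65) = 0.059310
z₂ = 0.650000 − 0.059310·(0.650000 − 0.530000) / (0.059310 − (-0.084734)) = 0.650000 − (0.007117)/(0.144044) = 0.600590

0.6006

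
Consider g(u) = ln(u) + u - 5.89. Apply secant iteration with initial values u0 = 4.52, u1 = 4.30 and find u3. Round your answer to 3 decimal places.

4.407

g(4.52) = 0.13851, g(4.30) = -0.13138
u2 = 4.30000 − (-0.13138)·(4.30000 − 4.52000) / (-0.13138 − 0.13851) = 4.30000 − (0.02890)/(-0.26990) = 4.40710
g(4.40710) = 0.00031
u3 = 4.40710 − 0.00031·(4.40710 − 4.30000) / (0.00031 − (-0.13138)) = 4.40710 − (0.00003)/(0.13170) = 4.40684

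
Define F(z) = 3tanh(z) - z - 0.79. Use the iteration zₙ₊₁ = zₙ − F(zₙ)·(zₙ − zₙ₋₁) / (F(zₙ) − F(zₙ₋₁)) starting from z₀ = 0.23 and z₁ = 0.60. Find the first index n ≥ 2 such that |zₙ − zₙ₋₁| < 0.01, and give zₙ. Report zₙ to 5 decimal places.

n = 4, zₙ = 0.43273

F(0.23) = -0.3419149, F(0.60) = 0.2211487
z₂ = 0.6000000 − 0.2211487·(0.3700000)/(0.5630636) = 0.4546789;  |Δ| = 0.1453211
F(0.4546789) = 0.0325335
z₃ = 0.4546789 − 0.0325335·(-0.1453211)/(-0.1886152) = 0.4296130;  |Δ| = 0.0250659
F(0.4296130) = -0.0046194
z₄ = 0.4296130 − (-0.0046194)·(-0.0250659)/(-0.0371529) = 0.4327296;  |Δ| = 0.0031166
|z₄ − z₃| = 0.0031166 < 0.01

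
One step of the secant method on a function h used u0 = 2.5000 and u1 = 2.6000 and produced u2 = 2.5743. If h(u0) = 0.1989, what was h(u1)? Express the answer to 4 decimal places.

-0.0688

The secant line through (2.5000, 0.1989) and (2.6000, h(u1)) crosses zero at u2 = 2.5743.
So (2.5000, 0.1989), (2.6000, h(u1)), (2.5743, 0) are collinear:
h(u1) = 0.1989 · (2.6000 − 2.5743) / (2.5000 − 2.5743) = 0.1989 · (0.025700)/(-0.074300) = -0.068799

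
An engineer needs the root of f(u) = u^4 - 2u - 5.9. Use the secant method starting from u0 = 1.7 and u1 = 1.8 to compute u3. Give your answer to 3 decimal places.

f(1.7) = -0.94790, f(1.8) = 0.99760
u2 = 1.80000 − 0.99760·(1.80000 − 1.70000) / (0.99760 − (-0.94790)) = 1.80000 − (0.09976)/(1.94550) = 1.74872
f(1.74872) = -0.04589
u3 = 1.74872 − (-0.04589)·(1.74872 − 1.80000) / (-0.04589 − 0.99760) = 1.74872 − (0.00235)/(-1.04349) = 1.75098

1.751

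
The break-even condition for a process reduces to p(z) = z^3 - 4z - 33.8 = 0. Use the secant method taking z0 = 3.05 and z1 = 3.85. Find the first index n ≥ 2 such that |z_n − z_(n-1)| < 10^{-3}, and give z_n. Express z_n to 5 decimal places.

p(3.05) = -17.6273750, p(3.85) = 7.8666250
z2 = 3.8500000 − 7.8666250·(0.8000000)/(25.4940000) = 3.6031458;  |Δ| = 0.2468542
p(3.6031458) = -1.4341663
z3 = 3.6031458 − (-1.4341663)·(-0.2468542)/(-9.3007913) = 3.6412103;  |Δ| = 0.0380645
p(3.6412103) = -0.0881721
z4 = 3.6412103 − (-0.0881721)·(0.0380645)/(1.3459942) = 3.6437038;  |Δ| = 0.0024935
p(3.6437038) = 0.0011011
z5 = 3.6437038 − 0.0011011·(0.0024935)/(0.0892732) = 3.6436731;  |Δ| = 0.0000308
|z5 − z4| = 0.0000308 < 10^{-3}

n = 5, z_n = 3.64367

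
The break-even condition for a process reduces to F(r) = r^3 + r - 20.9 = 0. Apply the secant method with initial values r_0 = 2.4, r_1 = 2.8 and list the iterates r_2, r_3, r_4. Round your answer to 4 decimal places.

2.6193, 2.6328, 2.6336

F(2.4) = -4.676000, F(2.8) = 3.852000
r_2 = 2.800000 − 3.852000·(2.800000 − 2.400000) / (3.852000 − (-4.676000)) = 2.800000 − (1.540800)/(8.528000) = 2.619325
F(2.619325) = -0.309853
r_3 = 2.619325 − (-0.309853)·(2.619325 − 2.800000) / (-0.309853 − 3.852000) = 2.619325 − (0.055983)/(-4.161853) = 2.632776
F(2.632776) = -0.018112
r_4 = 2.632776 − (-0.018112)·(2.632776 − 2.619325) / (-0.018112 − (-0.309853)) = 2.632776 − (-0.000244)/(0.291741) = 2.633611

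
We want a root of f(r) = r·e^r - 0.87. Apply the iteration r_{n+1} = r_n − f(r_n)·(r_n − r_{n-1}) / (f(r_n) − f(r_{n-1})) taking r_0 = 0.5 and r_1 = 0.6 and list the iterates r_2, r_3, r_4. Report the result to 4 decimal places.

f(0.5) = -0.045639, f(0.6) = 0.223271
r_2 = 0.600000 − 0.223271·(0.600000 − 0.500000) / (0.223271 − (-0.045639)) = 0.600000 − (0.022327)/(0.268911) = 0.516972
f(0.516972) = -0.003068
r_3 = 0.516972 − (-0.003068)·(0.516972 − 0.600000) / (-0.003068 − 0.223271) = 0.516972 − (0.000255)/(-0.226339) = 0.518097
f(0.518097) = -0.000202
r_4 = 0.518097 − (-0.000202)·(0.518097 − 0.516972) / (-0.000202 − (-0.003068)) = 0.518097 − (0.000000)/(0.002866) = 0.518177

0.5170, 0.5181, 0.5182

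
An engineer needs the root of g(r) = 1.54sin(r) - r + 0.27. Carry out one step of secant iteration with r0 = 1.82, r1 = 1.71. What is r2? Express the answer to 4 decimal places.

1.7756

g(1.82) = -0.057572, g(1.71) = 0.085103
r2 = 1.710000 − 0.085103·(1.710000 − 1.820000) / (0.085103 − (-0.057572)) = 1.710000 − (-0.009361)/(0.142675) = 1.775613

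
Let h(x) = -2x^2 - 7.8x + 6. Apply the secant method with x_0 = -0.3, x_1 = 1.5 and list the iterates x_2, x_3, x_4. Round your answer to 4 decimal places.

h(-0.3) = 8.160000, h(1.5) = -10.200000
x_2 = 1.500000 − (-10.200000)·(1.500000 − (-0.300000)) / (-10.200000 − 8.160000) = 1.500000 − (-18.360000)/(-18.360000) = 0.500000
h(0.500000) = 1.600000
x_3 = 0.500000 − 1.600000·(0.500000 − 1.500000) / (1.600000 − (-10.200000)) = 0.500000 − (-1.600000)/(11.800000) = 0.635593
h(0.635593) = 0.234415
x_4 = 0.635593 − 0.234415·(0.635593 − 0.500000) / (0.234415 − 1.600000) = 0.635593 − (0.031785)/(-1.365585) = 0.658869

0.5000, 0.6356, 0.6589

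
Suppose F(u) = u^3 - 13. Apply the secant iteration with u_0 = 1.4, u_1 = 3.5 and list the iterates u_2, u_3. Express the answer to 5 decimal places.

1.93668, 2.18849

F(1.4) = -10.2560000, F(3.5) = 29.8750000
u_2 = 3.5000000 − 29.8750000·(3.5000000 − 1.4000000) / (29.8750000 − (-10.2560000)) = 3.5000000 − (62.7375000)/(40.1310000) = 1.9366824
F(1.9366824) = -5.7360107
u_3 = 1.9366824 − (-5.7360107)·(1.9366824 − 3.5000000) / (-5.7360107 − 29.8750000) = 1.9366824 − (8.9672067)/(-35.6110107) = 2.1884923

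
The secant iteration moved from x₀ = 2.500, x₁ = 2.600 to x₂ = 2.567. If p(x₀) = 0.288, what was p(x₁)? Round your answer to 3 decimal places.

-0.142

The secant line through (2.500, 0.288) and (2.600, p(x₁)) crosses zero at x₂ = 2.567.
So (2.500, 0.288), (2.600, p(x₁)), (2.567, 0) are collinear:
p(x₁) = 0.288 · (2.600 − 2.567) / (2.500 − 2.567) = 0.288 · (0.03300)/(-0.06700) = -0.14185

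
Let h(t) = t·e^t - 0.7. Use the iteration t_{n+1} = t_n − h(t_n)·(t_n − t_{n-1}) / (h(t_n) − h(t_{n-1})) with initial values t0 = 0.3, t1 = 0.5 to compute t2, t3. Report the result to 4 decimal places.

0.4407, 0.4472

h(0.3) = -0.295042, h(0.5) = 0.124361
t2 = 0.500000 − 0.124361·(0.500000 − 0.300000) / (0.124361 − (-0.295042)) = 0.500000 − (0.024872)/(0.419403) = 0.440696
h(0.440696) = -0.015251
t3 = 0.440696 − (-0.015251)·(0.440696 − 0.500000) / (-0.015251 − 0.124361) = 0.440696 − (0.000904)/(-0.139612) = 0.447175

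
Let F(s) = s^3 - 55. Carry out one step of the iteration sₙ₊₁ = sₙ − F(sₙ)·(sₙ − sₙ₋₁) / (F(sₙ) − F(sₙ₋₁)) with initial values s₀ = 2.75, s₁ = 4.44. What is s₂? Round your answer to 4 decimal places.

3.6162

F(2.75) = -34.203125, F(4.44) = 32.528384
s₂ = 4.440000 − 32.528384·(4.440000 − 2.750000) / (32.528384 − (-34.203125)) = 4.440000 − (54.972969)/(66.731509) = 3.616207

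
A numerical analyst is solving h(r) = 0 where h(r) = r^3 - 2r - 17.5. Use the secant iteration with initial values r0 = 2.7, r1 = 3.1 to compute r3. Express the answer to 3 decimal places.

h(2.7) = -3.21700, h(3.1) = 6.09100
r2 = 3.10000 − 6.09100·(3.10000 − 2.70000) / (6.09100 − (-3.21700)) = 3.10000 − (2.43640)/(9.30800) = 2.83825
h(2.83825) = -0.31259
r3 = 2.83825 − (-0.31259)·(2.83825 − 3.10000) / (-0.31259 − 6.09100) = 2.83825 − (0.08182)/(-6.40359) = 2.85102

2.851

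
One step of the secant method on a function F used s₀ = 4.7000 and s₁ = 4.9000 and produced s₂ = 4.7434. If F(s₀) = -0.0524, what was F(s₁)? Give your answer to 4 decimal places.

The secant line through (4.7000, -0.0524) and (4.9000, F(s₁)) crosses zero at s₂ = 4.7434.
So (4.7000, -0.0524), (4.9000, F(s₁)), (4.7434, 0) are collinear:
F(s₁) = -0.0524 · (4.9000 − 4.7434) / (4.7000 − 4.7434) = -0.0524 · (0.156600)/(-0.043400) = 0.189075

0.1891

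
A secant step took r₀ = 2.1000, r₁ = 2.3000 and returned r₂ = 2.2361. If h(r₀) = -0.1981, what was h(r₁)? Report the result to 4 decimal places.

The secant line through (2.1000, -0.1981) and (2.3000, h(r₁)) crosses zero at r₂ = 2.2361.
So (2.1000, -0.1981), (2.3000, h(r₁)), (2.2361, 0) are collinear:
h(r₁) = -0.1981 · (2.3000 − 2.2361) / (2.1000 − 2.2361) = -0.1981 · (0.063900)/(-0.136100) = 0.093009

0.0930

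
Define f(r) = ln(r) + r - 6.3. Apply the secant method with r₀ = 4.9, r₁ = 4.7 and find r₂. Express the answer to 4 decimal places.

4.7434

f(4.9) = 0.189235, f(4.7) = -0.052437
r₂ = 4.700000 − (-0.052437)·(4.700000 − 4.900000) / (-0.052437 − 0.189235) = 4.700000 − (0.010487)/(-0.241673) = 4.743395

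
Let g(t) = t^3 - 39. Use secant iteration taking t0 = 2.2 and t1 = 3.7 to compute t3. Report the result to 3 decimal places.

3.380

g(2.2) = -28.35200, g(3.7) = 11.65300
t2 = 3.70000 − 11.65300·(3.70000 − 2.20000) / (11.65300 − (-28.35200)) = 3.70000 − (17.47950)/(40.00500) = 3.26307
g(3.26307) = -4.25614
t3 = 3.26307 − (-4.25614)·(3.26307 − 3.70000) / (-4.25614 − 11.65300) = 3.26307 − (1.85965)/(-15.90914) = 3.37996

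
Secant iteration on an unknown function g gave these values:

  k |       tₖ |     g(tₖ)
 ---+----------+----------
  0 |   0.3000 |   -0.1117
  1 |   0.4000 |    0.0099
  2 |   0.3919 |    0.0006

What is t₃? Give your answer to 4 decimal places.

t₃ = 0.3919 − 0.0006·(0.3919 − 0.4000) / (0.0006 − 0.0099)
   = 0.3919 − (-0.000005)/(-0.009300) = 0.391377

0.3914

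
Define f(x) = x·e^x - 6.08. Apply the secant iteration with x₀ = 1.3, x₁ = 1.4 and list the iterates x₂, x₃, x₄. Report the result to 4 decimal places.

1.4444, 1.4401, 1.4402

f(1.3) = -1.309914, f(1.4) = -0.402720
x₂ = 1.400000 − (-0.402720)·(1.400000 − 1.300000) / (-0.402720 − (-1.309914)) = 1.400000 − (-0.040272)/(0.907194) = 1.444392
f(1.444392) = 0.043171
x₃ = 1.444392 − 0.043171·(1.444392 − 1.400000) / (0.043171 − (-0.402720)) = 1.444392 − (0.001916)/(0.445891) = 1.440094
f(1.440094) = -0.001232
x₄ = 1.440094 − (-0.001232)·(1.440094 − 1.444392) / (-0.001232 − 0.043171) = 1.440094 − (0.000005)/(-0.044404) = 1.440213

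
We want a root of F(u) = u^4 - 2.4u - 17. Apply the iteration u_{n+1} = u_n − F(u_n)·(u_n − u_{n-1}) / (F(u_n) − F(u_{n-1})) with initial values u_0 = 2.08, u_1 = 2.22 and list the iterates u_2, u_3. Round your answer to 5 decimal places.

2.16756, 2.17077

F(2.08) = -3.2742630, F(2.22) = 1.9611266
u_2 = 2.2200000 − 1.9611266·(2.2200000 − 2.0800000) / (1.9611266 − (-3.2742630)) = 2.2200000 − (0.2745577)/(5.2353896) = 2.1675573
F(2.1675573) = -0.1280691
u_3 = 2.1675573 − (-0.1280691)·(2.1675573 − 2.2200000) / (-0.1280691 − 1.9611266) = 2.1675573 − (0.0067163)/(-2.0891957) = 2.1707721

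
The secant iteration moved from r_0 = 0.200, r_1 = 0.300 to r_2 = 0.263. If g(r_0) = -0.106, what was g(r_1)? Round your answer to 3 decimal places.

The secant line through (0.200, -0.106) and (0.300, g(r_1)) crosses zero at r_2 = 0.263.
So (0.200, -0.106), (0.300, g(r_1)), (0.263, 0) are collinear:
g(r_1) = -0.106 · (0.300 − 0.263) / (0.200 − 0.263) = -0.106 · (0.03700)/(-0.06300) = 0.06225

0.062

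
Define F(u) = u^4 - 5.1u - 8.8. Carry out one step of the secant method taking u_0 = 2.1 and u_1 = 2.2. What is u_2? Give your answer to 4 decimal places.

F(2.1) = -0.061900, F(2.2) = 3.405600
u_2 = 2.200000 − 3.405600·(2.200000 − 2.100000) / (3.405600 − (-0.061900)) = 2.200000 − (0.340560)/(3.467500) = 2.101785

2.1018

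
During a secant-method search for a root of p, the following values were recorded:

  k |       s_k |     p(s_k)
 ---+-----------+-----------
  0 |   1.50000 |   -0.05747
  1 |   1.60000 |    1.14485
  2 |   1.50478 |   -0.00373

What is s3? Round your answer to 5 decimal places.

1.50509

s3 = 1.50478 − (-0.00373)·(1.50478 − 1.60000) / (-0.00373 − 1.14485)
   = 1.50478 − (0.0003552)/(-1.1485800) = 1.5050892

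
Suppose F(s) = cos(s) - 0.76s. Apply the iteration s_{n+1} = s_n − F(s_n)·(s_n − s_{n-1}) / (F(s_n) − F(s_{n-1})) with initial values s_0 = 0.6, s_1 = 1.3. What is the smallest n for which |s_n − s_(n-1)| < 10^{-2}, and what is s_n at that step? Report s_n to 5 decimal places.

F(0.6) = 0.3693356, F(1.3) = -0.7205012
s_2 = 1.3000000 − (-0.7205012)·(0.7000000)/(-1.0898368) = 0.8372235;  |Δ| = 0.4627765
F(0.8372235) = 0.0332378
s_3 = 0.8372235 − 0.0332378·(-0.4627765)/(0.7537390) = 0.8576307;  |Δ| = 0.0204072
F(0.8576307) = 0.0024318
s_4 = 0.8576307 − 0.0024318·(0.0204072)/(-0.0308060) = 0.8592417;  |Δ| = 0.0016109
|s_4 − s_3| = 0.0016109 < 10^{-2}

n = 4, s_n = 0.85924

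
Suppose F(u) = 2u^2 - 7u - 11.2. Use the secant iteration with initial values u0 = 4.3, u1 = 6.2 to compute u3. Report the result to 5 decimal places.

F(4.3) = -4.3200000, F(6.2) = 22.2800000
u2 = 6.2000000 − 22.2800000·(6.2000000 − 4.3000000) / (22.2800000 − (-4.3200000)) = 6.2000000 − (42.3320000)/(26.6000000) = 4.6085714
F(4.6085714) = -0.9821388
u3 = 4.6085714 − (-0.9821388)·(4.6085714 − 6.2000000) / (-0.9821388 − 22.2800000) = 4.6085714 − (1.5630037)/(-23.2621388) = 4.6757623

4.67576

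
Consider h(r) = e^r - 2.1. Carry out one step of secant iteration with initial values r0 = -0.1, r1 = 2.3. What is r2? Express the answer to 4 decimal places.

0.2163

h(-0.1) = -1.195163, h(2.3) = 7.874182
r2 = 2.300000 − 7.874182·(2.300000 − (-0.100000)) / (7.874182 − (-1.195163)) = 2.300000 − (18.898038)/(9.069345) = 0.216273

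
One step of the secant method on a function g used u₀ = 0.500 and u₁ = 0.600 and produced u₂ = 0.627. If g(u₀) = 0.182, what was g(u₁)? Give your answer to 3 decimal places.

The secant line through (0.500, 0.182) and (0.600, g(u₁)) crosses zero at u₂ = 0.627.
So (0.500, 0.182), (0.600, g(u₁)), (0.627, 0) are collinear:
g(u₁) = 0.182 · (0.600 − 0.627) / (0.500 − 0.627) = 0.182 · (-0.02700)/(-0.12700) = 0.03869

0.039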